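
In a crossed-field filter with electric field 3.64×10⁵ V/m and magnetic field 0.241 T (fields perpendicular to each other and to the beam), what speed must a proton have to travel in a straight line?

Zero net Lorentz force requires |qE| = |q v×B|, i.e. E = vB.
v = E/B = 3.64×10⁵/0.241 = 1.51×10⁶ m/s.

v = 1.51×10⁶ m/s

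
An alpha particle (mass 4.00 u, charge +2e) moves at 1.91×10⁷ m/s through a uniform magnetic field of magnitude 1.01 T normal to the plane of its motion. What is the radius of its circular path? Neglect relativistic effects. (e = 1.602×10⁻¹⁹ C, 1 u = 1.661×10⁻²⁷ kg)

r ≈ 0.392 m

The magnetic force provides the centripetal force: |q|vB = mv²/r.
r = mv/(|q|B) = (6.644×10⁻²⁷)(1.91×10⁷)/((3.204×10⁻¹⁹)(1.01)) ≈ 0.392 m.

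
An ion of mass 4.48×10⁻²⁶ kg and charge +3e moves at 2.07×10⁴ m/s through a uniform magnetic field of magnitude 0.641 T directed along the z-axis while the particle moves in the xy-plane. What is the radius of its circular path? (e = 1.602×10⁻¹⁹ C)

r ≈ 3.01×10⁻³ m

The magnetic force provides the centripetal force: |q|vB = mv²/r.
r = mv/(|q|B) = (4.48×10⁻²⁶)(2.07×10⁴)/((4.806×10⁻¹⁹)(0.641)) ≈ 3.01×10⁻³ m.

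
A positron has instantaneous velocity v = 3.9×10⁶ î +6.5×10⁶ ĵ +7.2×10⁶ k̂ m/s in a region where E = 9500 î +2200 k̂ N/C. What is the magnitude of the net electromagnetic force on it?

Only an electric field acts, so F = qE = (1.602×10⁻¹⁹ C)·(9500, 0, 2200) = (1.52×10⁻¹⁵, 0, 3.52×10⁻¹⁶) N.
|F| = 1.56×10⁻¹⁵ N.

|F| ≈ 1.56×10⁻¹⁵ N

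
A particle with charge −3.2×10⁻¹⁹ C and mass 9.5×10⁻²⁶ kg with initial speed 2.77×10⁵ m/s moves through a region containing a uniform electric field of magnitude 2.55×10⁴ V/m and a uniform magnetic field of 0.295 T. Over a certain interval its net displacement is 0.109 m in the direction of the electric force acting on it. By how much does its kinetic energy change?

ΔKE ≈ 8.89×10⁻¹⁶ J

The magnetic force is always ⟂ v and does no work; only the electric force changes KE.
ΔKE = F_E · d = |q|E d = (3.2×10⁻¹⁹)(2.55×10⁴)(0.109) ≈ 8.89×10⁻¹⁶ J.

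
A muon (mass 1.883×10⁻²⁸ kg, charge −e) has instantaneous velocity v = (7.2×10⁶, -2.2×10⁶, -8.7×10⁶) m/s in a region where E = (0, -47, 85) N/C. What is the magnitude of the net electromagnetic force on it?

Only an electric field acts, so F = qE = (−1.602×10⁻¹⁹ C)·(0, -47.0, 85.0) = (0, 7.53×10⁻¹⁸, -1.36×10⁻¹⁷) N.
|F| = 1.56×10⁻¹⁷ N.

|F| ≈ 1.56×10⁻¹⁷ N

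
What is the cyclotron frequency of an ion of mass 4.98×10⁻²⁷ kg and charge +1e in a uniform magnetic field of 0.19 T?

f ≈ 9.7×10⁵ Hz

f = |q|B/(2πm).
f = (1.602×10⁻¹⁹)(0.19)/(2π·4.98×10⁻²⁷) ≈ 9.7×10⁵ Hz.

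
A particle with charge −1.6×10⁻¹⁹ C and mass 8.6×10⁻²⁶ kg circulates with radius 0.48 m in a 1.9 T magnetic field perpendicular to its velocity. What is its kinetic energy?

v = |q|Br/m, then KE = ½mv² = (qBr)²/(2m).
v = (1.6×10⁻¹⁹)(1.9)(0.48)/8.6×10⁻²⁶ ≈ 1.697×10⁶ m/s.
KE = ½(8.6×10⁻²⁶)(1.697×10⁶)² ≈ 1.2×10⁻¹³ J = 7.7×10⁵ eV.

KE ≈ 7.7×10⁵ eV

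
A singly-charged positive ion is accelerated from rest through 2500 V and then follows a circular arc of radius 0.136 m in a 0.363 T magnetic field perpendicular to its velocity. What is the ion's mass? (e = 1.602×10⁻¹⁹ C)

m ≈ 7.81×10⁻²⁶ kg

Combine |q|V = ½mv² and r = mv/(|q|B): eliminate v to get m = qB²r²/(2V).
m = (1.602×10⁻¹⁹)(0.363)²(0.136)²/(2·2500) ≈ 7.81×10⁻²⁶ kg.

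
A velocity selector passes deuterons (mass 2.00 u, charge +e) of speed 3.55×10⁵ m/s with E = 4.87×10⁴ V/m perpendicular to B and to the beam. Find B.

B = 0.137 T

Balance of forces in the selector: qE = qvB ⇒ B = E/v.
B = 4.87×10⁴/3.55×10⁵ = 0.137 T.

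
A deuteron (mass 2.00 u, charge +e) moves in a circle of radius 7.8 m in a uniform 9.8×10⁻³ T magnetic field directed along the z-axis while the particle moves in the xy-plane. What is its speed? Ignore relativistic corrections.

From |q|vB = mv²/r, v = |q|Br/m.
v = (1.602×10⁻¹⁹)(9.8×10⁻³)(7.8)/3.322×10⁻²⁷ ≈ 3.7×10⁶ m/s.

v ≈ 3.7×10⁶ m/s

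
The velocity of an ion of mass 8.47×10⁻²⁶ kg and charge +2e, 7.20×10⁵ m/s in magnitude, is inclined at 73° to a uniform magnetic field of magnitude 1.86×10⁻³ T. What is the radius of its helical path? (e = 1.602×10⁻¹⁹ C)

r ≈ 97.9 m

v⊥ = v sinθ = 7.20×10⁵·sin73° ≈ 6.885×10⁵ m/s.
r = m v⊥/(|q|B) = (8.47×10⁻²⁶)(6.885×10⁵)/((3.204×10⁻¹⁹)(1.86×10⁻³)) ≈ 97.9 m.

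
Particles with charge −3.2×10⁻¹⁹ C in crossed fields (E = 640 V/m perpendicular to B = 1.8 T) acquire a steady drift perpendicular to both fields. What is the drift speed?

The E×B drift speed is v_d = E/B.
v_d = 640/1.8 = 360 m/s.

v_d ≈ 360 m/s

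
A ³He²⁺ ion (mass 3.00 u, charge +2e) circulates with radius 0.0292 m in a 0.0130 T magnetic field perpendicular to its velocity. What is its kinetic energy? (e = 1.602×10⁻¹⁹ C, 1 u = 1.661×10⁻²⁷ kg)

KE ≈ 9.27 eV

v = |q|Br/m, then KE = ½mv² = (qBr)²/(2m).
v = (3.204×10⁻¹⁹)(0.0130)(0.0292)/4.983×10⁻²⁷ ≈ 2.441×10⁴ m/s.
KE = ½(4.983×10⁻²⁷)(2.441×10⁴)² ≈ 1.48×10⁻¹⁸ J = 9.27 eV.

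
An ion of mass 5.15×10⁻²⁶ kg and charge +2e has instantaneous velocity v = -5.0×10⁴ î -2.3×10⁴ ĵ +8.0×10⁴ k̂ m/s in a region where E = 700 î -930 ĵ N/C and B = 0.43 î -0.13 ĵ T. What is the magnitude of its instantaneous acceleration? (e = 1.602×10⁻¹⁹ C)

v×B = (1.04×10⁴, 3.44×10⁴, 1.64×10⁴) N/C.
E + v×B = (1.11×10⁴, 3.35×10⁴, 1.64×10⁴) N/C.
F = q(E + v×B) = (3.204×10⁻¹⁹ C)·(1.11×10⁴, 3.35×10⁴, 1.64×10⁴) = (3.56×10⁻¹⁵, 1.07×10⁻¹⁴, 5.25×10⁻¹⁵) N.
|a| = |F|/m = 1.246×10⁻¹⁴/5.15×10⁻²⁶ ≈ 2.42×10¹¹ m/s².

|a| ≈ 2.42×10¹¹ m/s²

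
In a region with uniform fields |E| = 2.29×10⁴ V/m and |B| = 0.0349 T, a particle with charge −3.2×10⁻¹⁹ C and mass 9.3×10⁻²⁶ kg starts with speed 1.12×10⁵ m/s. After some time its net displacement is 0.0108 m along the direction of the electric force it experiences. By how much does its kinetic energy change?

ΔKE ≈ 7.91×10⁻¹⁷ J

The magnetic force is always ⟂ v and does no work; only the electric force changes KE.
ΔKE = F_E · d = |q|E d = (3.2×10⁻¹⁹)(2.29×10⁴)(0.0108) ≈ 7.91×10⁻¹⁷ J.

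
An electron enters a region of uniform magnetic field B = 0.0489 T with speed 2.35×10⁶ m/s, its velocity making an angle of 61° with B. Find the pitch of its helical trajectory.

v∥ = v cosθ = 2.35×10⁶·cos61° ≈ 1.139×10⁶ m/s.
T = 2πm/(|q|B) = 2π(9.109×10⁻³¹)/((1.602×10⁻¹⁹)(0.0489)) ≈ 7.306×10⁻¹⁰ s.
pitch = v∥ T = (1.139×10⁶)(7.306×10⁻¹⁰) ≈ 8.32×10⁻⁴ m.

p ≈ 8.32×10⁻⁴ m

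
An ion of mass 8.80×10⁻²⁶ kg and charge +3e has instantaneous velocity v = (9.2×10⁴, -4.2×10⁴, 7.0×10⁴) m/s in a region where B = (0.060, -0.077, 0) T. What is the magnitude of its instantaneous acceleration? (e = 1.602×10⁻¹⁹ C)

v×B = (5390, 4200, -4560) N/C.
F = q v×B = (4.806×10⁻¹⁹ C)·(5390, 4200, -4560) = (2.59×10⁻¹⁵, 2.02×10⁻¹⁵, -2.19×10⁻¹⁵) N.
|a| = |F|/m = 3.949×10⁻¹⁵/8.80×10⁻²⁶ ≈ 4.49×10¹⁰ m/s².

|a| ≈ 4.49×10¹⁰ m/s²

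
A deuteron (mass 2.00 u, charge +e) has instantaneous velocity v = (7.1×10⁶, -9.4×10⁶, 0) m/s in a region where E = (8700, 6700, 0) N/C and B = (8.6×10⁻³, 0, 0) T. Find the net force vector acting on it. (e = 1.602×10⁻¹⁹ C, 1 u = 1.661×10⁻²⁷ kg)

F ≈ (1.39×10⁻¹⁵, 1.07×10⁻¹⁵, 1.30×10⁻¹⁴) N

v×B = (0, 0, 8.08×10⁴) N/C.
E + v×B = (8700, 6700, 8.08×10⁴) N/C.
F = q(E + v×B) = (1.602×10⁻¹⁹ C)·(8700, 6700, 8.08×10⁴) = (1.39×10⁻¹⁵, 1.07×10⁻¹⁵, 1.30×10⁻¹⁴) N.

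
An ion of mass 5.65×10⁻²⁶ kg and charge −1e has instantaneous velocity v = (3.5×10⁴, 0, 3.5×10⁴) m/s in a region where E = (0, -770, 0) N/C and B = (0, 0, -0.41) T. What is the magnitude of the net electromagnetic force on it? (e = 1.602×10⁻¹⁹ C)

|F| ≈ 2.18×10⁻¹⁵ N

v×B = (0, 1.44×10⁴, 0) N/C.
E + v×B = (0, 1.36×10⁴, 0) N/C.
F = q(E + v×B) = (−1.602×10⁻¹⁹ C)·(0, 1.36×10⁴, 0) = (0, -2.18×10⁻¹⁵, 0) N.
|F| = 2.18×10⁻¹⁵ N.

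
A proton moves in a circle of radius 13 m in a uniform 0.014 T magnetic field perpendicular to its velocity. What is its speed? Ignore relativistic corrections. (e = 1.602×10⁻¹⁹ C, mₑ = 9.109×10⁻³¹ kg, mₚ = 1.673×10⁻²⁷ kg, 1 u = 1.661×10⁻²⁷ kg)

From |q|vB = mv²/r, v = |q|Br/m.
v = (1.602×10⁻¹⁹)(0.014)(13)/1.673×10⁻²⁷ ≈ 1.7×10⁷ m/s.

v ≈ 1.7×10⁷ m/s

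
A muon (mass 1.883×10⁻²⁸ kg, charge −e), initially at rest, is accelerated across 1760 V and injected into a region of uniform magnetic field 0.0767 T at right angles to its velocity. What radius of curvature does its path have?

Acceleration: |q|V = ½mv² ⇒ v = √(2|q|V/m) = √(2·1.602×10⁻¹⁹·1760/1.883×10⁻²⁸) ≈ 1.731×10⁶ m/s.
In the field: r = mv/(|q|B) = (1.883×10⁻²⁸)(1.731×10⁶)/((1.602×10⁻¹⁹)(0.0767)) ≈ 0.0265 m.

r ≈ 0.0265 m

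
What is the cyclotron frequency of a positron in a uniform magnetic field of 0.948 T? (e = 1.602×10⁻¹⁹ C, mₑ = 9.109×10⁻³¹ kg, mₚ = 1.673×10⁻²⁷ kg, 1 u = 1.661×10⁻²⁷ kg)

f = |q|B/(2πm).
f = (1.602×10⁻¹⁹)(0.948)/(2π·9.109×10⁻³¹) ≈ 2.65×10¹⁰ Hz.

f ≈ 2.65×10¹⁰ Hz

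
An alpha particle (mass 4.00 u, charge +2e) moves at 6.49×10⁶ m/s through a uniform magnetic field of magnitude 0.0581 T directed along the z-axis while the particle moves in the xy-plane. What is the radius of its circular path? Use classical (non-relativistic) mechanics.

r ≈ 2.32 m

The magnetic force provides the centripetal force: |q|vB = mv²/r.
r = mv/(|q|B) = (6.644×10⁻²⁷)(6.49×10⁶)/((3.204×10⁻¹⁹)(0.0581)) ≈ 2.32 m.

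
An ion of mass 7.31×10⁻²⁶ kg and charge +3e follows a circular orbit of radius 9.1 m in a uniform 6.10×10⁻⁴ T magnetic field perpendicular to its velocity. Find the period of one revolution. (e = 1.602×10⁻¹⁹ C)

The cyclotron period depends only on m, q, B: T = 2πm/(|q|B).
T = 2π(7.31×10⁻²⁶)/((4.806×10⁻¹⁹)(6.10×10⁻⁴)) ≈ 1.57×10⁻³ s.

T ≈ 1.57×10⁻³ s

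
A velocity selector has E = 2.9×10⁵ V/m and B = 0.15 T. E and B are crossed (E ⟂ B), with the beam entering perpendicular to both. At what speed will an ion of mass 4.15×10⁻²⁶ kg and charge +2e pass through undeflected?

v = 1.9×10⁶ m/s

For undeflected motion the electric and magnetic forces balance: qE = qvB.
v = E/B = 2.9×10⁵/0.15 = 1.9×10⁶ m/s.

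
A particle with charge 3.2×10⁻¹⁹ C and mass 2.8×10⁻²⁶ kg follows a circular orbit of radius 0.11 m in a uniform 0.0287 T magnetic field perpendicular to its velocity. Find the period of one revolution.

T ≈ 1.92×10⁻⁵ s

The cyclotron period depends only on m, q, B: T = 2πm/(|q|B).
T = 2π(2.8×10⁻²⁶)/((3.2×10⁻¹⁹)(0.0287)) ≈ 1.92×10⁻⁵ s.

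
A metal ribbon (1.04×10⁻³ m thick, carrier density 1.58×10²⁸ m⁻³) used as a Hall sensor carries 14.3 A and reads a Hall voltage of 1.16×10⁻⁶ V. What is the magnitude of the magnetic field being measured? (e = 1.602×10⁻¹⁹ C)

B ≈ 0.214 T

From V_H = IB/(n e t), B = V_H n e t / I.
B = (1.16×10⁻⁶)(1.58×10²⁸)(1.602×10⁻¹⁹)(1.04×10⁻³)/14.3 ≈ 0.214 T.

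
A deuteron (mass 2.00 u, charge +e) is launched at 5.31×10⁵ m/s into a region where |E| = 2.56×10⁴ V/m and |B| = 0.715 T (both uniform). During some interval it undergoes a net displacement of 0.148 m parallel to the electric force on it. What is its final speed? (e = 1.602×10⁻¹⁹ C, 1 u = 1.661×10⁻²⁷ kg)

v_f ≈ 8.05×10⁵ m/s

B does no work; ΔKE = |q|E d.
½mv_f² = ½mv₀² + |q|Ed = ½(3.322×10⁻²⁷)(5.31×10⁵)² + (1.602×10⁻¹⁹)(2.56×10⁴)(0.148) ≈ 4.683×10⁻¹⁶ J + 6.070×10⁻¹⁶ J ≈ 1.075×10⁻¹⁵ J.
v_f = √(2·1.075×10⁻¹⁵/3.322×10⁻²⁷) ≈ 8.05×10⁵ m/s.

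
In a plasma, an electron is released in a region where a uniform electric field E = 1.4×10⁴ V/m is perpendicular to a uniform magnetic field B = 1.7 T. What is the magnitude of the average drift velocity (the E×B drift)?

v_d ≈ 8200 m/s

The steady drift has the magnetic force balancing the electric force, so v_d = E/B.
v_d = 1.4×10⁴/1.7 = 8200 m/s.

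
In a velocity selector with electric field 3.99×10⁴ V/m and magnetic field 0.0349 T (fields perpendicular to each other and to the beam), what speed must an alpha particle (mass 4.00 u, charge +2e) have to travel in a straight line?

Zero net Lorentz force requires |qE| = |q v×B|, i.e. E = vB.
v = E/B = 3.99×10⁴/0.0349 = 1.14×10⁶ m/s.

v = 1.14×10⁶ m/s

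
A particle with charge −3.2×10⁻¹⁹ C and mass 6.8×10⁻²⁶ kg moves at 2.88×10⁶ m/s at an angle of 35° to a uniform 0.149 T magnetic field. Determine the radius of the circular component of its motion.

r ≈ 2.36 m

v⊥ = v sinθ = 2.88×10⁶·sin35° ≈ 1.652×10⁶ m/s.
r = m v⊥/(|q|B) = (6.8×10⁻²⁶)(1.652×10⁶)/((3.2×10⁻¹⁹)(0.149)) ≈ 2.36 m.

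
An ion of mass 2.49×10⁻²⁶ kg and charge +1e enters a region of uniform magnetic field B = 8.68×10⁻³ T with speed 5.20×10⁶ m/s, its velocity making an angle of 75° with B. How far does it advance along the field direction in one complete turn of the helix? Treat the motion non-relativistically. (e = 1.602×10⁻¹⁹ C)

v∥ = v cosθ = 5.20×10⁶·cos75° ≈ 1.346×10⁶ m/s.
T = 2πm/(|q|B) = 2π(2.49×10⁻²⁶)/((1.602×10⁻¹⁹)(8.68×10⁻³)) ≈ 1.125×10⁻⁴ s.
pitch = v∥ T = (1.346×10⁶)(1.125×10⁻⁴) ≈ 151 m.

p ≈ 151 m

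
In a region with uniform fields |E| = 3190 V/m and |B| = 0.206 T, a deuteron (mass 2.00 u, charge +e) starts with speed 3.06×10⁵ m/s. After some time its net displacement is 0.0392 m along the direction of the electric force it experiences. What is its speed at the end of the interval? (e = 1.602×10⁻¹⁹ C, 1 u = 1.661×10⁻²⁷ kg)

v_f ≈ 3.25×10⁵ m/s

B does no work; ΔKE = |q|E d.
½mv_f² = ½mv₀² + |q|Ed = ½(3.322×10⁻²⁷)(3.06×10⁵)² + (1.602×10⁻¹⁹)(3190)(0.0392) ≈ 1.555×10⁻¹⁶ J + 2.003×10⁻¹⁷ J ≈ 1.756×10⁻¹⁶ J.
v_f = √(2·1.756×10⁻¹⁶/3.322×10⁻²⁷) ≈ 3.25×10⁵ m/s.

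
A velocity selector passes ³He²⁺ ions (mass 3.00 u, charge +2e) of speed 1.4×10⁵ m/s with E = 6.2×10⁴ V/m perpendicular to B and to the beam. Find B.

Balance of forces in the selector: qE = qvB ⇒ B = E/v.
B = 6.2×10⁴/1.4×10⁵ = 0.44 T.

B = 0.44 T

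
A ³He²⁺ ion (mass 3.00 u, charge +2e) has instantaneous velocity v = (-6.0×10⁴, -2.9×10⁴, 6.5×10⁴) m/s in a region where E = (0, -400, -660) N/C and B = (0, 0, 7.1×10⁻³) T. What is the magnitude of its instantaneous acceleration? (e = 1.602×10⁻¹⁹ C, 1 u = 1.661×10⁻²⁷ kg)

v×B = (-206, 426, 0) N/C.
E + v×B = (-206, 26.0, -660) N/C.
F = q(E + v×B) = (3.204×10⁻¹⁹ C)·(-206, 26.0, -660) = (-6.60×10⁻¹⁷, 8.33×10⁻¹⁸, -2.11×10⁻¹⁶) N.
|a| = |F|/m = 2.217×10⁻¹⁶/4.983×10⁻²⁷ ≈ 4.45×10¹⁰ m/s².

|a| ≈ 4.45×10¹⁰ m/s²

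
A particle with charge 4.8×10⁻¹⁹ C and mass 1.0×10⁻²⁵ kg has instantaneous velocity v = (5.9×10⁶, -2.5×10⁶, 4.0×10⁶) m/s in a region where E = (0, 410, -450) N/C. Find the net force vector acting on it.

F ≈ (0, 1.97×10⁻¹⁶, -2.16×10⁻¹⁶) N

Only an electric field acts, so F = qE = (4.8×10⁻¹⁹ C)·(0, 410, -450) = (0, 1.97×10⁻¹⁶, -2.16×10⁻¹⁶) N.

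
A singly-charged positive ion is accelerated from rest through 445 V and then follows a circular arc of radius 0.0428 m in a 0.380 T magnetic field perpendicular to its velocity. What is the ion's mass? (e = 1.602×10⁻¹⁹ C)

m ≈ 4.76×10⁻²⁶ kg

Combine |q|V = ½mv² and r = mv/(|q|B): eliminate v to get m = qB²r²/(2V).
m = (1.602×10⁻¹⁹)(0.380)²(0.0428)²/(2·445) ≈ 4.76×10⁻²⁶ kg.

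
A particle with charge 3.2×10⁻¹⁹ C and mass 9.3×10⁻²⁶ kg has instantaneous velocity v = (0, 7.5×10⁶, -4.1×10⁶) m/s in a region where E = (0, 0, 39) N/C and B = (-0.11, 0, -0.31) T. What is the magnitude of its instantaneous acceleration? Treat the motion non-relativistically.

v×B = (-2.32×10⁶, 4.51×10⁵, 8.25×10⁵) N/C.
E + v×B = (-2.32×10⁶, 4.51×10⁵, 8.25×10⁵) N/C.
F = q(E + v×B) = (3.2×10⁻¹⁹ C)·(-2.32×10⁶, 4.51×10⁵, 8.25×10⁵) = (-7.44×10⁻¹³, 1.44×10⁻¹³, 2.64×10⁻¹³) N.
|a| = |F|/m = 8.025×10⁻¹³/9.3×10⁻²⁶ ≈ 8.63×10¹² m/s².

|a| ≈ 8.63×10¹² m/s²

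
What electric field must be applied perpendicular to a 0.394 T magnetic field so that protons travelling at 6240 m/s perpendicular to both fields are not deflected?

E = 2460 V/m

For straight-line motion qE = qvB, so E = vB.
E = 6240 × 0.394 = 2460 V/m.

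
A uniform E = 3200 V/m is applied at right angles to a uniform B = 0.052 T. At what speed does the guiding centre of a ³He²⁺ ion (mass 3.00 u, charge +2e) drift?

v_d ≈ 6.2×10⁴ m/s

The steady drift has the magnetic force balancing the electric force, so v_d = E/B.
v_d = 3200/0.052 = 6.2×10⁴ m/s.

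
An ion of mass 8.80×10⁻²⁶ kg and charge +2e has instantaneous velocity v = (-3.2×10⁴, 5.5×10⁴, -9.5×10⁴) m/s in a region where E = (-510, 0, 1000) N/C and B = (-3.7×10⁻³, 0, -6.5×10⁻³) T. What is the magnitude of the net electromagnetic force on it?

v×B = (-358, 144, 204) N/C.
E + v×B = (-868, 144, 1200) N/C.
F = q(E + v×B) = (3.204×10⁻¹⁹ C)·(-868, 144, 1200) = (-2.78×10⁻¹⁶, 4.60×10⁻¹⁷, 3.86×10⁻¹⁶) N.
|F| = 4.78×10⁻¹⁶ N.

|F| ≈ 4.78×10⁻¹⁶ N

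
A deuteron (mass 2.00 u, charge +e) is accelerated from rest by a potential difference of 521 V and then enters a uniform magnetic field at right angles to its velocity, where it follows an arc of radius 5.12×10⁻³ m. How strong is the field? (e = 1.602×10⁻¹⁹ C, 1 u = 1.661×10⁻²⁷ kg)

B ≈ 0.908 T

v = √(2|q|V/m) = √(2·1.602×10⁻¹⁹·521/3.322×10⁻²⁷) ≈ 2.242×10⁵ m/s.
B = mv/(|q|r) = (3.322×10⁻²⁷)(2.242×10⁵)/((1.602×10⁻¹⁹)(5.12×10⁻³)) ≈ 0.908 T.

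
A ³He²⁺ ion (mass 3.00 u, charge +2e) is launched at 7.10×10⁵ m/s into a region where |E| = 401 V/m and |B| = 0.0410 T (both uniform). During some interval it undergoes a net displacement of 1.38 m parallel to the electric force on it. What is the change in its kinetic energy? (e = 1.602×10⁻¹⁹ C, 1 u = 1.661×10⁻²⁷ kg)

ΔKE ≈ 1.77×10⁻¹⁶ J

The magnetic force is always ⟂ v and does no work; only the electric force changes KE.
ΔKE = F_E · d = |q|E d = (3.204×10⁻¹⁹)(401)(1.38) ≈ 1.77×10⁻¹⁶ J.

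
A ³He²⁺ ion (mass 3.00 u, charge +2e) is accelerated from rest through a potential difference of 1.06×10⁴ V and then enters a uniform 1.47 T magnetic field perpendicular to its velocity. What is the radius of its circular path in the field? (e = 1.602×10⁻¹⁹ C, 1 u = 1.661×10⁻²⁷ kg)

Acceleration: |q|V = ½mv² ⇒ v = √(2|q|V/m) = √(2·3.204×10⁻¹⁹·1.06×10⁴/4.983×10⁻²⁷) ≈ 1.168×10⁶ m/s.
In the field: r = mv/(|q|B) = (4.983×10⁻²⁷)(1.168×10⁶)/((3.204×10⁻¹⁹)(1.47)) ≈ 0.0124 m.

r ≈ 0.0124 m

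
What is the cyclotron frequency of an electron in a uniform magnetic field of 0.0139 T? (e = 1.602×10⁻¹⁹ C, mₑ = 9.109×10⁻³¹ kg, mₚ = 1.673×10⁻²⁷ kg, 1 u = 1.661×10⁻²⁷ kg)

f ≈ 3.89×10⁸ Hz

f = |q|B/(2πm).
f = (1.602×10⁻¹⁹)(0.0139)/(2π·9.109×10⁻³¹) ≈ 3.89×10⁸ Hz.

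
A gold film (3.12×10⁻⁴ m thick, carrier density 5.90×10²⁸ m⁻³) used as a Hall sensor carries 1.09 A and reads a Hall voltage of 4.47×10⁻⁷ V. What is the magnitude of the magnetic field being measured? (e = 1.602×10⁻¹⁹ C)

From V_H = IB/(n e t), B = V_H n e t / I.
B = (4.47×10⁻⁷)(5.90×10²⁸)(1.602×10⁻¹⁹)(3.12×10⁻⁴)/1.09 ≈ 1.21 T.

B ≈ 1.21 T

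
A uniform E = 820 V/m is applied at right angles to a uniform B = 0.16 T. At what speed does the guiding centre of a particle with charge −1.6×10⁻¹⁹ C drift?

v_d ≈ 5100 m/s

The steady drift has the magnetic force balancing the electric force, so v_d = E/B.
v_d = 820/0.16 = 5100 m/s.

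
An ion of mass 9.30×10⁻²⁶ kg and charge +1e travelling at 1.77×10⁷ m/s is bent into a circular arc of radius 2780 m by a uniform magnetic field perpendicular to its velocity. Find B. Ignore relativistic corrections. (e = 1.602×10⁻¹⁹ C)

From |q|vB = mv²/r, B = mv/(|q|r).
B = (9.30×10⁻²⁶)(1.77×10⁷)/((1.602×10⁻¹⁹)(2780)) ≈ 3.70×10⁻³ T.

B ≈ 3.70×10⁻³ T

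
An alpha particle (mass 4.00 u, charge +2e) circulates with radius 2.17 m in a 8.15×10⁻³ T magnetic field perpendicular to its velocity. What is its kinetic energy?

v = |q|Br/m, then KE = ½mv² = (qBr)²/(2m).
v = (3.204×10⁻¹⁹)(8.15×10⁻³)(2.17)/6.644×10⁻²⁷ ≈ 8.529×10⁵ m/s.
KE = ½(6.644×10⁻²⁷)(8.529×10⁵)² ≈ 2.42×10⁻¹⁵ J = 1.51×10⁴ eV.

KE ≈ 1.51×10⁴ eV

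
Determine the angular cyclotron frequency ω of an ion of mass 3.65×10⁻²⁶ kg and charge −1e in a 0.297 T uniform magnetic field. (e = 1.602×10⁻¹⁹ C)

ω ≈ 1.30×10⁶ rad/s

ω = |q|B/m.
ω = (1.602×10⁻¹⁹)(0.297)/3.65×10⁻²⁶ ≈ 1.30×10⁶ rad/s.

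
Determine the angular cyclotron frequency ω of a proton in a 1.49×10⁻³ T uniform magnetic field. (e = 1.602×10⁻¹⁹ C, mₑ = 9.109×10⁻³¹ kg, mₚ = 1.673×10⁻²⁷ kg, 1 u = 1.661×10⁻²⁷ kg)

ω = |q|B/m.
ω = (1.602×10⁻¹⁹)(1.49×10⁻³)/1.673×10⁻²⁷ ≈ 1.43×10⁵ rad/s.

ω ≈ 1.43×10⁵ rad/s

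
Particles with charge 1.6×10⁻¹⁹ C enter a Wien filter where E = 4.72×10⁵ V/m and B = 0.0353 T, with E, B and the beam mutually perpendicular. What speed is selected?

Straight-line motion ⇒ electric and magnetic forces cancel, so E = vB.
v = E/B = 4.72×10⁵/0.0353 = 1.34×10⁷ m/s.

v = 1.34×10⁷ m/s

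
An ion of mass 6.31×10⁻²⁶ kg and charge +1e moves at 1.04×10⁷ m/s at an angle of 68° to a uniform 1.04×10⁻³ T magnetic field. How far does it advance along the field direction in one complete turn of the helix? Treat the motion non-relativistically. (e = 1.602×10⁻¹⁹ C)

v∥ = v cosθ = 1.04×10⁷·cos68° ≈ 3.896×10⁶ m/s.
T = 2πm/(|q|B) = 2π(6.31×10⁻²⁶)/((1.602×10⁻¹⁹)(1.04×10⁻³)) ≈ 2.380×10⁻³ s.
pitch = v∥ T = (3.896×10⁶)(2.380×10⁻³) ≈ 9270 m.

p ≈ 9270 m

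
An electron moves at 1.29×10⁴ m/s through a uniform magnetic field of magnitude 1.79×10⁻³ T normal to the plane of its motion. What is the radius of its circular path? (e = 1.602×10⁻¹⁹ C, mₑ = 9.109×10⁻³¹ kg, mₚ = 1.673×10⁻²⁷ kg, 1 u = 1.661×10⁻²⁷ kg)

r ≈ 4.10×10⁻⁵ m

The magnetic force provides the centripetal force: |q|vB = mv²/r.
r = mv/(|q|B) = (9.109×10⁻³¹)(1.29×10⁴)/((1.602×10⁻¹⁹)(1.79×10⁻³)) ≈ 4.10×10⁻⁵ m.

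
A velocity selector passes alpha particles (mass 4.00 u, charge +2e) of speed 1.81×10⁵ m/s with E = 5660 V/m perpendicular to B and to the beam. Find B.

B = 0.0313 T

Balance of forces in the selector: qE = qvB ⇒ B = E/v.
B = 5660/1.81×10⁵ = 0.0313 T.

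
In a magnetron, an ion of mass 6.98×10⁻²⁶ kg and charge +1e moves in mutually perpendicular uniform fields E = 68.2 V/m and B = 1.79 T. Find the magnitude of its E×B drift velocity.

The steady drift has the magnetic force balancing the electric force, so v_d = E/B.
v_d = 68.2/1.79 = 38.1 m/s.

v_d ≈ 38.1 m/s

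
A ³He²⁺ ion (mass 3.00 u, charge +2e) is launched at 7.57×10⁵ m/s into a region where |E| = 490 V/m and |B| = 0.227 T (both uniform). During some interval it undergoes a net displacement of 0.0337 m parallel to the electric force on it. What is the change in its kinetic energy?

ΔKE ≈ 5.29×10⁻¹⁸ J

The magnetic force is always ⟂ v and does no work; only the electric force changes KE.
ΔKE = F_E · d = |q|E d = (3.204×10⁻¹⁹)(490)(0.0337) ≈ 5.29×10⁻¹⁸ J.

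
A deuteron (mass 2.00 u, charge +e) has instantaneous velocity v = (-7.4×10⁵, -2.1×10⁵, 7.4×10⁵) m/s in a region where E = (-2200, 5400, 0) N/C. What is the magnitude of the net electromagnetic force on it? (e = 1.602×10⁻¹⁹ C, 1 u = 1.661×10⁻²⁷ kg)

Only an electric field acts, so F = qE = (1.602×10⁻¹⁹ C)·(-2200, 5400, 0) = (-3.52×10⁻¹⁶, 8.65×10⁻¹⁶, 0) N.
|F| = 9.34×10⁻¹⁶ N.

|F| ≈ 9.34×10⁻¹⁶ N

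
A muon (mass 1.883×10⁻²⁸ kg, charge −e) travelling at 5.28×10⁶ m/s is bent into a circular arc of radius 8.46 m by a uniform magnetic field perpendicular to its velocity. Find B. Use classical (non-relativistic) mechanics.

B ≈ 7.34×10⁻⁴ T

From |q|vB = mv²/r, B = mv/(|q|r).
B = (1.883×10⁻²⁸)(5.28×10⁶)/((1.602×10⁻¹⁹)(8.46)) ≈ 7.34×10⁻⁴ T.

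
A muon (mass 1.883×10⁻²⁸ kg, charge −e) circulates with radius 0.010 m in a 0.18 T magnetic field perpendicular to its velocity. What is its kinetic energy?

v = |q|Br/m, then KE = ½mv² = (qBr)²/(2m).
v = (1.602×10⁻¹⁹)(0.18)(0.010)/1.883×10⁻²⁸ ≈ 1.531×10⁶ m/s.
KE = ½(1.883×10⁻²⁸)(1.531×10⁶)² ≈ 2.2×10⁻¹⁶ J = 1400 eV.

KE ≈ 1400 eV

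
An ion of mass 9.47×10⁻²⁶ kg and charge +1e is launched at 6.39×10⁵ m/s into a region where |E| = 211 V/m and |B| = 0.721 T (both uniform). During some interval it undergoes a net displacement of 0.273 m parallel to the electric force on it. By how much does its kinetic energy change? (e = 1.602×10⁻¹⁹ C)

ΔKE ≈ 9.23×10⁻¹⁸ J

The magnetic force is always ⟂ v and does no work; only the electric force changes KE.
ΔKE = F_E · d = |q|E d = (1.602×10⁻¹⁹)(211)(0.273) ≈ 9.23×10⁻¹⁸ J.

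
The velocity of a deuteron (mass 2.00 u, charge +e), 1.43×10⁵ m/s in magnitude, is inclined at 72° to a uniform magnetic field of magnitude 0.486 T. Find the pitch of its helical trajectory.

v∥ = v cosθ = 1.43×10⁵·cos72° ≈ 4.419×10⁴ m/s.
T = 2πm/(|q|B) = 2π(3.322×10⁻²⁷)/((1.602×10⁻¹⁹)(0.486)) ≈ 2.681×10⁻⁷ s.
pitch = v∥ T = (4.419×10⁴)(2.681×10⁻⁷) ≈ 0.0118 m.

p ≈ 0.0118 m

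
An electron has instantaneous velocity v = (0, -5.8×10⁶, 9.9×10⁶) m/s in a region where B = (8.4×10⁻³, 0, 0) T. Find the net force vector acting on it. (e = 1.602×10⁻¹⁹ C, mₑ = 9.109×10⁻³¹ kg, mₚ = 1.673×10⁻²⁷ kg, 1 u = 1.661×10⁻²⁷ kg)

v×B = (0, 8.32×10⁴, 4.87×10⁴) N/C.
F = q v×B = (−1.602×10⁻¹⁹ C)·(0, 8.32×10⁴, 4.87×10⁴) = (0, -1.33×10⁻¹⁴, -7.80×10⁻¹⁵) N.

F ≈ (0, -1.33×10⁻¹⁴, -7.80×10⁻¹⁵) N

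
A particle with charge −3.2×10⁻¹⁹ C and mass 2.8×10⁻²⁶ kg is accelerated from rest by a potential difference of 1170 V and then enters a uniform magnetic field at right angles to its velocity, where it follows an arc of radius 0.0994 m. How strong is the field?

v = √(2|q|V/m) = √(2·3.2×10⁻¹⁹·1170/2.8×10⁻²⁶) ≈ 1.635×10⁵ m/s.
B = mv/(|q|r) = (2.8×10⁻²⁶)(1.635×10⁵)/((3.2×10⁻¹⁹)(0.0994)) ≈ 0.144 T.

B ≈ 0.144 T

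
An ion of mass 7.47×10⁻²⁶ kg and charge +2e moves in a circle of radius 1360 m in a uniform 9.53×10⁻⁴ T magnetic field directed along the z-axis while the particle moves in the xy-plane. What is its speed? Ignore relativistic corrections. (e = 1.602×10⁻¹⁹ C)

v ≈ 5.56×10⁶ m/s

From |q|vB = mv²/r, v = |q|Br/m.
v = (3.204×10⁻¹⁹)(9.53×10⁻⁴)(1360)/7.47×10⁻²⁶ ≈ 5.56×10⁶ m/s.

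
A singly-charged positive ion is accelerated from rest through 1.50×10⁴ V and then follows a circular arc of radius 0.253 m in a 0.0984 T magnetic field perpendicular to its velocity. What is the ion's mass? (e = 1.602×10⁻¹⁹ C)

m ≈ 3.31×10⁻²⁷ kg

Combine |q|V = ½mv² and r = mv/(|q|B): eliminate v to get m = qB²r²/(2V).
m = (1.602×10⁻¹⁹)(0.0984)²(0.253)²/(2·1.50×10⁴) ≈ 3.31×10⁻²⁷ kg.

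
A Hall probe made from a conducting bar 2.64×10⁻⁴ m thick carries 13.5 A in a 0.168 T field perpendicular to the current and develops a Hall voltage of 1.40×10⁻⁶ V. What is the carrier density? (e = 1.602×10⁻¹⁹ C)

From V_H = IB/(n e t), n = IB/(V_H e t).
n = (13.5)(0.168)/((1.40×10⁻⁶)(1.602×10⁻¹⁹)(2.64×10⁻⁴)) ≈ 3.83×10²⁸ m⁻³.

n ≈ 3.83×10²⁸ m⁻³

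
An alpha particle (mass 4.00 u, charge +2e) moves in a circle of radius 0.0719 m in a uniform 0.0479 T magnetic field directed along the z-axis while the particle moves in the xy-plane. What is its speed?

v ≈ 1.66×10⁵ m/s

From |q|vB = mv²/r, v = |q|Br/m.
v = (3.204×10⁻¹⁹)(0.0479)(0.0719)/6.644×10⁻²⁷ ≈ 1.66×10⁵ m/s.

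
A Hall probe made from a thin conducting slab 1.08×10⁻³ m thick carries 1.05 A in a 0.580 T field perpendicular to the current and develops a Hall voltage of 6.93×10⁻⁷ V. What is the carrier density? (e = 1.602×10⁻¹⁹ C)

n ≈ 5.08×10²⁷ m⁻³

From V_H = IB/(n e t), n = IB/(V_H e t).
n = (1.05)(0.580)/((6.93×10⁻⁷)(1.602×10⁻¹⁹)(1.08×10⁻³)) ≈ 5.08×10²⁷ m⁻³.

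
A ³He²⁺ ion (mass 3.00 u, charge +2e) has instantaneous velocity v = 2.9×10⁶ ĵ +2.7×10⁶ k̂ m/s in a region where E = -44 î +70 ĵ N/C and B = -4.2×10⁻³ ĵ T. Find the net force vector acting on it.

F ≈ (3.62×10⁻¹⁵, 2.24×10⁻¹⁷, 0) N

v×B = (1.13×10⁴, 0, 0) N/C.
E + v×B = (1.13×10⁴, 70.0, 0) N/C.
F = q(E + v×B) = (3.204×10⁻¹⁹ C)·(1.13×10⁴, 70.0, 0) = (3.62×10⁻¹⁵, 2.24×10⁻¹⁷, 0) N.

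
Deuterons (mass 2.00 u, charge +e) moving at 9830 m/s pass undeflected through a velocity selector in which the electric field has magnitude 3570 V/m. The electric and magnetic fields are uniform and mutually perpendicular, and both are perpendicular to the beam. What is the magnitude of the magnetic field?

Balance of forces in the selector: qE = qvB ⇒ B = E/v.
B = 3570/9830 = 0.363 T.

B = 0.363 T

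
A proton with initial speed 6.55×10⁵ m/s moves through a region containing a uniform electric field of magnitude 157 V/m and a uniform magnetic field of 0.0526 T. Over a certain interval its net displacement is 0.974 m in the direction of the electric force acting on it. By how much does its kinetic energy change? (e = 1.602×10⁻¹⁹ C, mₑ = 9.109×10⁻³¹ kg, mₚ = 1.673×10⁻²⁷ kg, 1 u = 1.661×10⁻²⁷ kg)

ΔKE ≈ 2.45×10⁻¹⁷ J

The magnetic force is always ⟂ v and does no work; only the electric force changes KE.
ΔKE = F_E · d = |q|E d = (1.602×10⁻¹⁹)(157)(0.974) ≈ 2.45×10⁻¹⁷ J.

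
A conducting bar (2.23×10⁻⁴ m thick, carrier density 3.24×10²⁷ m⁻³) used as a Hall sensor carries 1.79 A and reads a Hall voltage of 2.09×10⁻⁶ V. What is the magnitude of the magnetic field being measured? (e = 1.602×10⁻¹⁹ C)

From V_H = IB/(n e t), B = V_H n e t / I.
B = (2.09×10⁻⁶)(3.24×10²⁷)(1.602×10⁻¹⁹)(2.23×10⁻⁴)/1.79 ≈ 0.135 T.

B ≈ 0.135 T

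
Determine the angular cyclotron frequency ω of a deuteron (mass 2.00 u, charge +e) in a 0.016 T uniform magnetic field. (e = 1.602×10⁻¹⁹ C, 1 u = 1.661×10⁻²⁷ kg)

ω = |q|B/m.
ω = (1.602×10⁻¹⁹)(0.016)/3.322×10⁻²⁷ ≈ 7.7×10⁵ rad/s.

ω ≈ 7.7×10⁵ rad/s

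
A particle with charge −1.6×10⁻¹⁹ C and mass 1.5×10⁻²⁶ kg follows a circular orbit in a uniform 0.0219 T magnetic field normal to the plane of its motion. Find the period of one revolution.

T ≈ 2.69×10⁻⁵ s

The cyclotron period depends only on m, q, B: T = 2πm/(|q|B).
T = 2π(1.5×10⁻²⁶)/((1.6×10⁻¹⁹)(0.0219)) ≈ 2.69×10⁻⁵ s.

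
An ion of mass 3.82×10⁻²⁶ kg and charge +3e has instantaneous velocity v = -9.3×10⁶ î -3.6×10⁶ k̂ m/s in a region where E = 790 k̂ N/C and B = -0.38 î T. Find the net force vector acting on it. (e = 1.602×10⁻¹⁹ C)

F ≈ (0, 6.57×10⁻¹³, 3.80×10⁻¹⁶) N

v×B = (0, 1.37×10⁶, 0) N/C.
E + v×B = (0, 1.37×10⁶, 790) N/C.
F = q(E + v×B) = (4.806×10⁻¹⁹ C)·(0, 1.37×10⁶, 790) = (0, 6.57×10⁻¹³, 3.80×10⁻¹⁶) N.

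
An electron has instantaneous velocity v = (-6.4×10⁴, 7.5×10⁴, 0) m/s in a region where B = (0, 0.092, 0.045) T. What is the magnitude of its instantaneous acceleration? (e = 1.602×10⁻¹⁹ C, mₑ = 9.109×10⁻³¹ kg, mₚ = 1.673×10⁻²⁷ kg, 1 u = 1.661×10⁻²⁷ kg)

|a| ≈ 1.30×10¹⁵ m/s²

v×B = (3380, 2880, -5890) N/C.
F = q v×B = (−1.602×10⁻¹⁹ C)·(3380, 2880, -5890) = (-5.41×10⁻¹⁶, -4.61×10⁻¹⁶, 9.43×10⁻¹⁶) N.
|a| = |F|/m = 1.181×10⁻¹⁵/9.109×10⁻³¹ ≈ 1.30×10¹⁵ m/s².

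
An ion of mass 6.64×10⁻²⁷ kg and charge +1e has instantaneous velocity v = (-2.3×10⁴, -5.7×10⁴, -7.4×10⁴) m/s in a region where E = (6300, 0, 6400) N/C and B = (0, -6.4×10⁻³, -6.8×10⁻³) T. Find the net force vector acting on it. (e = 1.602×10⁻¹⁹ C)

v×B = (-86.0, -156, 147) N/C.
E + v×B = (6210, -156, 6550) N/C.
F = q(E + v×B) = (1.602×10⁻¹⁹ C)·(6210, -156, 6550) = (9.95×10⁻¹⁶, -2.51×10⁻¹⁷, 1.05×10⁻¹⁵) N.

F ≈ (9.95×10⁻¹⁶, -2.51×10⁻¹⁷, 1.05×10⁻¹⁵) N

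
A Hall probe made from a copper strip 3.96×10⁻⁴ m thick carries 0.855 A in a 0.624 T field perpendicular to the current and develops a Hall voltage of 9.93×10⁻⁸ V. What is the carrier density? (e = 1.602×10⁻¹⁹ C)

From V_H = IB/(n e t), n = IB/(V_H e t).
n = (0.855)(0.624)/((9.93×10⁻⁸)(1.602×10⁻¹⁹)(3.96×10⁻⁴)) ≈ 8.47×10²⁸ m⁻³.

n ≈ 8.47×10²⁸ m⁻³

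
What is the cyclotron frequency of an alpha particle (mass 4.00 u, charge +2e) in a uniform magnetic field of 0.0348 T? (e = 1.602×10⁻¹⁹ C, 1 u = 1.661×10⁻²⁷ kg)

f ≈ 2.67×10⁵ Hz

f = |q|B/(2πm).
f = (3.204×10⁻¹⁹)(0.0348)/(2π·6.644×10⁻²⁷) ≈ 2.67×10⁵ Hz.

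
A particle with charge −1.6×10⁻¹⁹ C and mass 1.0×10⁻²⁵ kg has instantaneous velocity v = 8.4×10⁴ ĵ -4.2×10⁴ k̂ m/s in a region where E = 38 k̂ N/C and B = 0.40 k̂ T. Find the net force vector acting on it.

v×B = (3.36×10⁴, 0, 0) N/C.
E + v×B = (3.36×10⁴, 0, 38.0) N/C.
F = q(E + v×B) = (−1.6×10⁻¹⁹ C)·(3.36×10⁴, 0, 38.0) = (-5.38×10⁻¹⁵, 0, -6.08×10⁻¹⁸) N.

F ≈ (-5.38×10⁻¹⁵, 0, -6.08×10⁻¹⁸) N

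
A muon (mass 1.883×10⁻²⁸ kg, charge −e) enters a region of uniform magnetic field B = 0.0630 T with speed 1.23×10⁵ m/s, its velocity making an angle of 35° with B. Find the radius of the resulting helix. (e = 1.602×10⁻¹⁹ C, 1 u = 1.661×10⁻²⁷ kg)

v⊥ = v sinθ = 1.23×10⁵·sin35° ≈ 7.055×10⁴ m/s.
r = m v⊥/(|q|B) = (1.883×10⁻²⁸)(7.055×10⁴)/((1.602×10⁻¹⁹)(0.0630)) ≈ 1.32×10⁻³ m.

r ≈ 1.32×10⁻³ m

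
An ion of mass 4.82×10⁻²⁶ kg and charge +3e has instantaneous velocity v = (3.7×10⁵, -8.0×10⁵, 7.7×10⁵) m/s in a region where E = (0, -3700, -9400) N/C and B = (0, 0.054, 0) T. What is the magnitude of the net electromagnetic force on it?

|F| ≈ 2.07×10⁻¹⁴ N

v×B = (-4.16×10⁴, 0, 2.00×10⁴) N/C.
E + v×B = (-4.16×10⁴, -3700, 1.06×10⁴) N/C.
F = q(E + v×B) = (4.806×10⁻¹⁹ C)·(-4.16×10⁴, -3700, 1.06×10⁴) = (-2.00×10⁻¹⁴, -1.78×10⁻¹⁵, 5.08×10⁻¹⁵) N.
|F| = 2.07×10⁻¹⁴ N.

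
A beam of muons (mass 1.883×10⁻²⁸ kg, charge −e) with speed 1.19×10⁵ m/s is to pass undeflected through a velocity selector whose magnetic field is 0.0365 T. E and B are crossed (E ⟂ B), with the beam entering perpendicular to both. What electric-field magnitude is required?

E = 4340 V/m

For straight-line motion qE = qvB, so E = vB.
E = 1.19×10⁵ × 0.0365 = 4340 V/m.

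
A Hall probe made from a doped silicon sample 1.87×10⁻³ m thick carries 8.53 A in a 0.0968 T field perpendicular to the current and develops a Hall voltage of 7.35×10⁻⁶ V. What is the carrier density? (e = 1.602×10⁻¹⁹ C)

From V_H = IB/(n e t), n = IB/(V_H e t).
n = (8.53)(0.0968)/((7.35×10⁻⁶)(1.602×10⁻¹⁹)(1.87×10⁻³)) ≈ 3.75×10²⁶ m⁻³.

n ≈ 3.75×10²⁶ m⁻³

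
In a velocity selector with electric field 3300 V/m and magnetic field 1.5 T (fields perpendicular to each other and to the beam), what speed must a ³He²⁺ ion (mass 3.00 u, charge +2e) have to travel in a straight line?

Zero net Lorentz force requires |qE| = |q v×B|, i.e. E = vB.
v = E/B = 3300/1.5 = 2200 m/s.
The result is independent of the particle's charge and mass.

v = 2200 m/s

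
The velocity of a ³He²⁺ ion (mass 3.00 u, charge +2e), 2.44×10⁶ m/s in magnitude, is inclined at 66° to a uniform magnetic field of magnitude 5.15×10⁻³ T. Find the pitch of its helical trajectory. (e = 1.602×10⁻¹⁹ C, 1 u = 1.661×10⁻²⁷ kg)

v∥ = v cosθ = 2.44×10⁶·cos66° ≈ 9.924×10⁵ m/s.
T = 2πm/(|q|B) = 2π(4.983×10⁻²⁷)/((3.204×10⁻¹⁹)(5.15×10⁻³)) ≈ 1.897×10⁻⁵ s.
pitch = v∥ T = (9.924×10⁵)(1.897×10⁻⁵) ≈ 18.8 m.

p ≈ 18.8 m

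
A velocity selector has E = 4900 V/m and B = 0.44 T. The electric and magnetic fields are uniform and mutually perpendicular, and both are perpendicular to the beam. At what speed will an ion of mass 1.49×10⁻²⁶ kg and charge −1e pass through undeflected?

Straight-line motion ⇒ electric and magnetic forces cancel, so E = vB.
v = E/B = 4900/0.44 = 1.1×10⁴ m/s.
The result is independent of the particle's charge and mass.

v = 1.1×10⁴ m/s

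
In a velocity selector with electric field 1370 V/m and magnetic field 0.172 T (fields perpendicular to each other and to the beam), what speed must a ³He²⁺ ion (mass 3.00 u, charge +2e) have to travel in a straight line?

Straight-line motion ⇒ electric and magnetic forces cancel, so E = vB.
v = E/B = 1370/0.172 = 7970 m/s.
The result is independent of the particle's charge and mass.

v = 7970 m/s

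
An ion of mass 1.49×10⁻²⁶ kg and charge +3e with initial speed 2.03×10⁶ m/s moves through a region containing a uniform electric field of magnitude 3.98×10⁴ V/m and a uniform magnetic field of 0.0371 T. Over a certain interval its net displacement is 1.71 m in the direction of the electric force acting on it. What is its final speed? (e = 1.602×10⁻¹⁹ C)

B does no work; ΔKE = |q|E d.
½mv_f² = ½mv₀² + |q|Ed = ½(1.49×10⁻²⁶)(2.03×10⁶)² + (4.806×10⁻¹⁹)(3.98×10⁴)(1.71) ≈ 3.070×10⁻¹⁴ J + 3.271×10⁻¹⁴ J ≈ 6.341×10⁻¹⁴ J.
v_f = √(2·6.341×10⁻¹⁴/1.49×10⁻²⁶) ≈ 2.92×10⁶ m/s.

v_f ≈ 2.92×10⁶ m/s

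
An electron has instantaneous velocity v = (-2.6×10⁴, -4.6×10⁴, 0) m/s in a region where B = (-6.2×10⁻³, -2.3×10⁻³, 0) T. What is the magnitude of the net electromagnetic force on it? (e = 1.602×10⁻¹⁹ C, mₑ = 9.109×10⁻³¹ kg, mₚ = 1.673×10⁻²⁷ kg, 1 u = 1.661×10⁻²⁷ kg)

v×B = (0, 0, -225) N/C.
F = q v×B = (−1.602×10⁻¹⁹ C)·(0, 0, -225) = (0, 0, 3.61×10⁻¹⁷) N.
|F| = 3.61×10⁻¹⁷ N.

|F| ≈ 3.61×10⁻¹⁷ N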